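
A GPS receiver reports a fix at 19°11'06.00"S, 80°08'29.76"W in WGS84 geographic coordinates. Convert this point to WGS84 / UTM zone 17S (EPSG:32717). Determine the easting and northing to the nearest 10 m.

Zone 17 central meridian λ₀ = 6×17 − 183 = -81°; Δλ = +0.8584°.
Transverse Mercator on WGS84 with k₀ = 0.9996 gives E = 590248.859 m, N = 7878480.327 m.

E 590250 m, N 7878480 m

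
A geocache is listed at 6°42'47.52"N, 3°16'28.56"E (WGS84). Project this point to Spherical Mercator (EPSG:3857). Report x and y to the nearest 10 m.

Web Mercator is spherical with R = a = 6378137 m.
x = R·λ = 6378137 × 0.057152552 = 364526.805 m.
y = R·ln tan(π/4 + φ/2) = 6378137 × 0.117436450 = 749025.769 m.

x 364530 m, y 749030 m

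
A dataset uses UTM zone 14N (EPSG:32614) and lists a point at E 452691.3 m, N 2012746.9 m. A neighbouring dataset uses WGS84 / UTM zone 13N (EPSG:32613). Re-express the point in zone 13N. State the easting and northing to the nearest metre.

UTM 14N → geographic: φ = 18.20340030°, λ = -99.44739973°.
UTM 13N (λ₀ = -105°) forward: E = 1087881.018 m, N = 2021607.874 m.

E 1087881 m, N 2021608 m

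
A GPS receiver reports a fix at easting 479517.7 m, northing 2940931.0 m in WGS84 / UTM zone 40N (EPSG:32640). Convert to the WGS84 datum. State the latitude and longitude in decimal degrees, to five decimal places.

Zone 40N: λ₀ = 57°, k₀ = 0.9996, false easting 500000 m.
Meridian distance M = (N − FN)/k₀ = 2942107.8 m.
Inverse transverse Mercator on WGS84 gives φ = 26.58900007°, λ = 56.79429961°.

lat 26.58900°, lon 56.79430°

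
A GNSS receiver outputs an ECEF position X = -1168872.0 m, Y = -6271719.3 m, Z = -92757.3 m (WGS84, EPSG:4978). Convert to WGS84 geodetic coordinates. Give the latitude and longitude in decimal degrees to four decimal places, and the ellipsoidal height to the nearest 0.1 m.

lat -0.8386°, lon -100.5572°, h 2253.8 m

λ = atan2(Y, X) = -100.55720020°; p = √(X²+Y²) = 6379712.0 m.
Bowring's method on WGS84 (a = 6378137 m, b = 6356752.314 m) gives φ = -0.83859973°, h = 2253.788 m.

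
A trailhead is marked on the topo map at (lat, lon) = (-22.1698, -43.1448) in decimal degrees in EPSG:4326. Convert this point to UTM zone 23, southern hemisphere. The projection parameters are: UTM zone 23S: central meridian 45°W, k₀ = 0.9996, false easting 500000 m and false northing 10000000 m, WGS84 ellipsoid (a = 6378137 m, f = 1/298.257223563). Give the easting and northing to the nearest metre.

E 691291 m, N 7547209 m

Zone 23 central meridian λ₀ = 6×23 − 183 = -45°; Δλ = +1.8552°.
Transverse Mercator on WGS84 with k₀ = 0.9996 gives E = 691290.576 m, N = 7547209.451 m.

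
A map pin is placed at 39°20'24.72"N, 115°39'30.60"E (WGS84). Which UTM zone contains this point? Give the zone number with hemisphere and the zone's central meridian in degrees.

UTM zone = ⌊(λ + 180)/6⌋ + 1; 115.6585° ∈ [114°, 120°) → zone 50.
Hemisphere: N (φ ≥ 0).
Central meridian λ₀ = 6×50 − 183 = 117°.

Zone 50N, central meridian 117°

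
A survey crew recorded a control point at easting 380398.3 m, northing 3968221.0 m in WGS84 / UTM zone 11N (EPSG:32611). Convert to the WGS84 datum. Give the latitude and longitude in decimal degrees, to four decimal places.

lat 35.8509°, lon -118.3245°

Zone 11N: λ₀ = -117°, k₀ = 0.9996, false easting 500000 m.
Meridian distance M = (N − FN)/k₀ = 3969808.9 m.
Inverse transverse Mercator on WGS84 gives φ = 35.85089981°, λ = -118.32449987°.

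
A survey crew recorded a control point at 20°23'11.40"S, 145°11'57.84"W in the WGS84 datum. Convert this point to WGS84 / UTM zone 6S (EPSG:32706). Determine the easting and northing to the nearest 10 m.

E 687910 m, N 7744720 m

Zone 6 central meridian λ₀ = 6×6 − 183 = -147°; Δλ = +1.8006°.
Transverse Mercator on WGS84 with k₀ = 0.9996 gives E = 687911.778 m, N = 7744718.852 m.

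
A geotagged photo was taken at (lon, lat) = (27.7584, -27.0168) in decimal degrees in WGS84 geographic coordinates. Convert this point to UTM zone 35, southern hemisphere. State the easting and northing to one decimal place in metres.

Zone 35 central meridian λ₀ = 6×35 − 183 = 27°; Δλ = +0.7584°.
Transverse Mercator on WGS84 with k₀ = 0.9996 gives E = 575234.913 m, N = 7011477.808 m.

E 575234.9 m, N 7011477.8 m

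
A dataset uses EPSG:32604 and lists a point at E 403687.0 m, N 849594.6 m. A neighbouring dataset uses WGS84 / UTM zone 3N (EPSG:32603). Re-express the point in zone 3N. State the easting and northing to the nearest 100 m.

E 1066100 m, N 852900 m

UTM 4N → geographic: φ = 7.68519956°, λ = -159.87330045°.
UTM 3N (λ₀ = -165°) forward: E = 1066116.774 m, N = 852890.300 m.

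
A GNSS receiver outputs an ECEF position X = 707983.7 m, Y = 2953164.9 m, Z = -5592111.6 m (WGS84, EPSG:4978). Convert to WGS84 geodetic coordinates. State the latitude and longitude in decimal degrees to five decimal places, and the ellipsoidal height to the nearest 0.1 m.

lat -61.65650°, lon 76.51850°, h 1896.6 m

λ = atan2(Y, X) = 76.51850087°; p = √(X²+Y²) = 3036844.4 m.
Bowring's method on WGS84 (a = 6378137 m, b = 6356752.314 m) gives φ = -61.65650014°, h = 1896.590 m.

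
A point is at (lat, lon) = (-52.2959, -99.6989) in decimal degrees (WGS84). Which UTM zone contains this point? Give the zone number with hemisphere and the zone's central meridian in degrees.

UTM zone = ⌊(λ + 180)/6⌋ + 1; -99.6989° ∈ [-102°, -96°) → zone 14.
Hemisphere: S (φ < 0).
Central meridian λ₀ = 6×14 − 183 = -99°.

Zone 14S, central meridian -99°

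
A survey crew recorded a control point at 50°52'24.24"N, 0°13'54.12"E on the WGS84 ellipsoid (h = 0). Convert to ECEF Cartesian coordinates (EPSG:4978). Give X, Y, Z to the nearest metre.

X 4032933 m, Y 16309 m, Z 4924669 m

WGS84: a = 6378137 m, e² = 0.006694380; N(φ) = a/√(1−e²sin²φ) = 6391023.541 m.
X = (N+h)·cosφ·cosλ = 4032933.114 m; Y = (N+h)·cosφ·sinλ = 16308.980 m; Z = (N(1−e²)+h)·sinφ = 4924669.263 m.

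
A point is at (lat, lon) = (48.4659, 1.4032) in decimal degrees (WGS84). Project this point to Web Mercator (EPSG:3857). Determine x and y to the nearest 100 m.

Web Mercator is spherical with R = a = 6378137 m.
x = R·λ = 6378137 × 0.024490460 = 156203.509 m.
y = R·ln tan(π/4 + φ/2) = 6378137 × 0.969674526 = 6184716.970 m.

x 156200 m, y 6184700 m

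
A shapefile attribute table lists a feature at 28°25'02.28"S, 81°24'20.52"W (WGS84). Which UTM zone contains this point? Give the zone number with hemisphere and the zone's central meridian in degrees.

Zone 17S, central meridian -81°

UTM zone = ⌊(λ + 180)/6⌋ + 1; -81.4057° ∈ [-84°, -78°) → zone 17.
Hemisphere: S (φ < 0).
Central meridian λ₀ = 6×17 − 183 = -81°.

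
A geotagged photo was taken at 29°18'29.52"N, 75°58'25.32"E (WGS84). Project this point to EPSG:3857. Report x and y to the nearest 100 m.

x 8457400 m, y 3414900 m

Web Mercator is spherical with R = a = 6378137 m.
x = R·λ = 6378137 × 1.325991210 = 8457353.598 m.
y = R·ln tan(π/4 + φ/2) = 6378137 × 0.535412108 = 3414931.777 m.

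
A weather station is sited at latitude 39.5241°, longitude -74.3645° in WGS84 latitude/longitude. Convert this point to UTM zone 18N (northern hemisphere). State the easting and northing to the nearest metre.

E 554621 m, N 4375132 m

Zone 18 central meridian λ₀ = 6×18 − 183 = -75°; Δλ = +0.6355°.
Transverse Mercator on WGS84 with k₀ = 0.9996 gives E = 554621.004 m, N = 4375131.928 m.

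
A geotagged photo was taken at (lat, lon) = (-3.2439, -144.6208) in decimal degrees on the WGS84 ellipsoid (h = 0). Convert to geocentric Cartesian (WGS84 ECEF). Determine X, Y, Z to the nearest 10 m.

WGS84: a = 6378137 m, e² = 0.006694380; N(φ) = a/√(1−e²sin²φ) = 6378205.361 m.
X = (N+h)·cosφ·cosλ = -5192060.855 m; Y = (N+h)·cosφ·sinλ = -3686969.522 m; Z = (N(1−e²)+h)·sinφ = -358504.138 m.

X -5192060 m, Y -3686970 m, Z -358500 m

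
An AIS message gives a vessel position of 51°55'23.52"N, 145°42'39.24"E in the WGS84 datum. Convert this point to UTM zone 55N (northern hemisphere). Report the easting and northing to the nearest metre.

Zone 55 central meridian λ₀ = 6×55 − 183 = 147°; Δλ = -1.2891°.
Transverse Mercator on WGS84 with k₀ = 0.9996 gives E = 411353.002 m, N = 5753281.422 m.

E 411353 m, N 5753281 m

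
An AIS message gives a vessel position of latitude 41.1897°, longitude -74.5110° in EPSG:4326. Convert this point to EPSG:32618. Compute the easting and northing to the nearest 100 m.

Zone 18 central meridian λ₀ = 6×18 − 183 = -75°; Δλ = +0.4890°.
Transverse Mercator on WGS84 with k₀ = 0.9996 gives E = 541007.578 m, N = 4559931.153 m.

E 541000 m, N 4559900 m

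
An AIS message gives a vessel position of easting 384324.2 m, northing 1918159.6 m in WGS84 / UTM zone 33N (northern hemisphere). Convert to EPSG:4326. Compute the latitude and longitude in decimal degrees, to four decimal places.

lat 17.3460°, lon 13.9113°

Zone 33N: λ₀ = 15°, k₀ = 0.9996, false easting 500000 m.
Meridian distance M = (N − FN)/k₀ = 1918927.2 m.
Inverse transverse Mercator on WGS84 gives φ = 17.34599981°, λ = 13.91129971°.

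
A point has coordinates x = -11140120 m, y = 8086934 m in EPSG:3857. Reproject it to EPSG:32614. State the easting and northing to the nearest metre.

E 437556 m, N 6492104 m

Web Mercator inverse (R = 6378137 m) → φ = 58.56490234°, λ = -100.07340063°.
UTM 14N forward: E = 437556.120 m, N = 6492104.387 m.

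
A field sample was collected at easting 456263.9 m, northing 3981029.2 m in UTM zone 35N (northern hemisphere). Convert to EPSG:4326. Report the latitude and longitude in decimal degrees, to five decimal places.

lat 35.97270°, lon 26.51490°

Zone 35N: λ₀ = 27°, k₀ = 0.9996, false easting 500000 m.
Meridian distance M = (N − FN)/k₀ = 3982622.2 m.
Inverse transverse Mercator on WGS84 gives φ = 35.97269956°, λ = 26.51490041°.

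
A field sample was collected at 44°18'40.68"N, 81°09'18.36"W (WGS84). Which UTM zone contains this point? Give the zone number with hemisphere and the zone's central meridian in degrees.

UTM zone = ⌊(λ + 180)/6⌋ + 1; -81.1551° ∈ [-84°, -78°) → zone 17.
Hemisphere: N (φ ≥ 0).
Central meridian λ₀ = 6×17 − 183 = -81°.

Zone 17N, central meridian -81°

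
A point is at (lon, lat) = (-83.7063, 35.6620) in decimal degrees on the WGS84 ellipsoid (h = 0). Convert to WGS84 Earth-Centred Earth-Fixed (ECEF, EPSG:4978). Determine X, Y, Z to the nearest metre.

X 568729 m, Y -5156685 m, Z 3697786 m

WGS84: a = 6378137 m, e² = 0.006694380; N(φ) = a/√(1−e²sin²φ) = 6385405.703 m.
X = (N+h)·cosφ·cosλ = 568729.436 m; Y = (N+h)·cosφ·sinλ = -5156685.205 m; Z = (N(1−e²)+h)·sinφ = 3697786.199 m.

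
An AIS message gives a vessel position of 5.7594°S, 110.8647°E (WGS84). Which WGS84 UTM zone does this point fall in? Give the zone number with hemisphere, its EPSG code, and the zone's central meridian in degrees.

Zone 49S (EPSG:32749), central meridian 111°

UTM zone = ⌊(λ + 180)/6⌋ + 1; 110.8647° ∈ [108°, 114°) → zone 49.
Hemisphere: S (φ < 0).
Central meridian λ₀ = 6×49 − 183 = 111°.
EPSG code: 32749.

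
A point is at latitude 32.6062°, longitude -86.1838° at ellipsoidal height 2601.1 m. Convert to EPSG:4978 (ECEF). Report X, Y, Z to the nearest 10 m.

X 358090 m, Y -5368400 m, Z 3418650 m

WGS84: a = 6378137 m, e² = 0.006694380; N(φ) = a/√(1−e²sin²φ) = 6384345.161 m.
X = (N+h)·cosφ·cosλ = 358093.068 m; Y = (N+h)·cosφ·sinλ = -5368395.942 m; Z = (N(1−e²)+h)·sinφ = 3418651.732 m.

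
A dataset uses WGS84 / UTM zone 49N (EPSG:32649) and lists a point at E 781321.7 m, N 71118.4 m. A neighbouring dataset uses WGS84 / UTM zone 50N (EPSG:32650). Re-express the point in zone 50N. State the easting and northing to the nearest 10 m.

UTM 49N → geographic: φ = 0.64280009°, λ = 113.52749968°.
UTM 50N (λ₀ = 117°) forward: E = 113383.516 m, N = 71180.312 m.

E 113380 m, N 71180 m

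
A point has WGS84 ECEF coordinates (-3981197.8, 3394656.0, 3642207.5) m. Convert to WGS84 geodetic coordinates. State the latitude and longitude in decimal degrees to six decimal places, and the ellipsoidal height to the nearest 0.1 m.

λ = atan2(Y, X) = 139.54670048°; p = √(X²+Y²) = 5231981.0 m.
Bowring's method on WGS84 (a = 6378137 m, b = 6356752.314 m) gives φ = 35.02400012°, h = 3763.319 m.

lat 35.024000°, lon 139.546700°, h 3763.3 m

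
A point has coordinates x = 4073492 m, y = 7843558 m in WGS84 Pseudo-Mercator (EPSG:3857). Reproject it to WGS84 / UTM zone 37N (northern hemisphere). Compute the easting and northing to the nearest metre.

E 355382 m, N 6365141 m

Web Mercator inverse (R = 6378137 m) → φ = 57.40599851°, λ = 36.59280123°.
UTM 37N forward: E = 355381.761 m, N = 6365141.358 m.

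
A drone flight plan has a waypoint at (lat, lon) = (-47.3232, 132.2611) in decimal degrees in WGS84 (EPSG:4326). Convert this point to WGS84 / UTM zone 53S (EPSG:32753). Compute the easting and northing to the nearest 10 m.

Zone 53 central meridian λ₀ = 6×53 − 183 = 135°; Δλ = -2.7389°.
Transverse Mercator on WGS84 with k₀ = 0.9996 gives E = 293038.836 m, N = 4755280.758 m.

E 293040 m, N 4755280 m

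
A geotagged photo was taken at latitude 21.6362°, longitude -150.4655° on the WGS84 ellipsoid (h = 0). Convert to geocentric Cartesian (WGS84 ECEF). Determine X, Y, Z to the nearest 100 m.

WGS84: a = 6378137 m, e² = 0.006694380; N(φ) = a/√(1−e²sin²φ) = 6381041.324 m.
X = (N+h)·cosφ·cosλ = -5160717.611 m; Y = (N+h)·cosφ·sinλ = -2923897.103 m; Z = (N(1−e²)+h)·sinφ = 2337015.692 m.

X -5160700 m, Y -2923900 m, Z 2337000 m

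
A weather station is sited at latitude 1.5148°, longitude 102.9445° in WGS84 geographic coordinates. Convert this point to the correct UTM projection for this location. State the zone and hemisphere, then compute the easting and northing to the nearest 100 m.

Zone 48N: E 271300 m, N 167500 m

Longitude 102.9445° lies in the 6° band [102°, 108°), giving zone 48; latitude is north of the equator, so 48N.
Zone 48 central meridian λ₀ = 6×48 − 183 = 105°; Δλ = -2.0555°.
Transverse Mercator on WGS84 with k₀ = 0.9996 gives E = 271304.388 m, N = 167539.785 m.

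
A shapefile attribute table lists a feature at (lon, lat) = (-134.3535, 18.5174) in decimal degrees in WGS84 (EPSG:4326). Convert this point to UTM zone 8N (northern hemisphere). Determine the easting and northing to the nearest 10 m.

Zone 8 central meridian λ₀ = 6×8 − 183 = -135°; Δλ = +0.6465°.
Transverse Mercator on WGS84 with k₀ = 0.9996 gives E = 568238.976 m, N = 2047552.481 m.

E 568240 m, N 2047550 m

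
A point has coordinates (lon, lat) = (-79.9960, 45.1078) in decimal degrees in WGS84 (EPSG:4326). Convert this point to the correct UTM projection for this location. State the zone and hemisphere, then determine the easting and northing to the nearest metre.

Longitude -79.9960° lies in the 6° band [-84°, -78°), giving zone 17; latitude is north of the equator, so 17N.
Zone 17 central meridian λ₀ = 6×17 − 183 = -81°; Δλ = +1.0040°.
Transverse Mercator on WGS84 with k₀ = 0.9996 gives E = 578982.027 m, N = 4995415.994 m.

Zone 17N: E 578982 m, N 4995416 m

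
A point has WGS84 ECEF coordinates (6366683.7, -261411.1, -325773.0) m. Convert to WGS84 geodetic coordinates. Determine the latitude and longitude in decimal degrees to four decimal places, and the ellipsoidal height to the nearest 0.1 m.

λ = atan2(Y, X) = -2.35119964°; p = √(X²+Y²) = 6372048.1 m.
Bowring's method on WGS84 (a = 6378137 m, b = 6356752.314 m) gives φ = -2.94639975°, h = 2289.329 m.

lat -2.9464°, lon -2.3512°, h 2289.3 m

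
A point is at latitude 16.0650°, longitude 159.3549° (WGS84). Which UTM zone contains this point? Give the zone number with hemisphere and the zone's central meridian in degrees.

Zone 57N, central meridian 159°

UTM zone = ⌊(λ + 180)/6⌋ + 1; 159.3549° ∈ [156°, 162°) → zone 57.
Hemisphere: N (φ ≥ 0).
Central meridian λ₀ = 6×57 − 183 = 159°.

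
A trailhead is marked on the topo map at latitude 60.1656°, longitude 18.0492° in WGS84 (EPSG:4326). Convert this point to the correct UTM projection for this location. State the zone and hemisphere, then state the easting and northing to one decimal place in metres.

Longitude 18.0492° lies in the 6° band [18°, 24°), giving zone 34; latitude is north of the equator, so 34N.
Zone 34 central meridian λ₀ = 6×34 − 183 = 21°; Δλ = -2.9508°.
Transverse Mercator on WGS84 with k₀ = 0.9996 gives E = 336271.026 m, N = 6673512.471 m.

Zone 34N: E 336271.0 m, N 6673512.5 m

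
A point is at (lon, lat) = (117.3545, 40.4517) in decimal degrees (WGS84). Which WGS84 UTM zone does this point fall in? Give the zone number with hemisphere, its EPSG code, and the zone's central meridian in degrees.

Zone 50N (EPSG:32650), central meridian 117°

UTM zone = ⌊(λ + 180)/6⌋ + 1; 117.3545° ∈ [114°, 120°) → zone 50.
Hemisphere: N (φ ≥ 0).
Central meridian λ₀ = 6×50 − 183 = 117°.
EPSG code: 32650.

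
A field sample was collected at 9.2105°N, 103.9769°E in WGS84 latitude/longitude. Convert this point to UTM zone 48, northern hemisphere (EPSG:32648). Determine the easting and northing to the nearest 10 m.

Zone 48 central meridian λ₀ = 6×48 − 183 = 105°; Δλ = -1.0231°.
Transverse Mercator on WGS84 with k₀ = 0.9996 gives E = 387607.057 m, N = 1018285.235 m.

E 387610 m, N 1018290 m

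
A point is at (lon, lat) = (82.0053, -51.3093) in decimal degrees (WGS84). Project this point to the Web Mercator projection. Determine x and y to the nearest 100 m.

Web Mercator is spherical with R = a = 6378137 m.
x = R·λ = 6378137 × 1.431262489 = 9128788.238 m.
y = R·ln tan(π/4 + φ/2) = 6378137 × -1.046730222 = -6676188.757 m.

x 9128800 m, y -6676200 m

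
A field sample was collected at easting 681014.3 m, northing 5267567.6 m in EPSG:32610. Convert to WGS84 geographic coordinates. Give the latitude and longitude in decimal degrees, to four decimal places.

lat 47.5363°, lon -120.5948°

Zone 10N: λ₀ = -123°, k₀ = 0.9996, false easting 500000 m.
Meridian distance M = (N − FN)/k₀ = 5269675.5 m.
Inverse transverse Mercator on WGS84 gives φ = 47.53630007°, λ = -120.59480032°.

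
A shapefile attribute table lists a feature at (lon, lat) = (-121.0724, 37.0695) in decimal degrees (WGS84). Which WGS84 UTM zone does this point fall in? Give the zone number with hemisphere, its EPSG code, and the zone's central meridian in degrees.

UTM zone = ⌊(λ + 180)/6⌋ + 1; -121.0724° ∈ [-126°, -120°) → zone 10.
Hemisphere: N (φ ≥ 0).
Central meridian λ₀ = 6×10 − 183 = -123°.
EPSG code: 32610.

Zone 10N (EPSG:32610), central meridian -123°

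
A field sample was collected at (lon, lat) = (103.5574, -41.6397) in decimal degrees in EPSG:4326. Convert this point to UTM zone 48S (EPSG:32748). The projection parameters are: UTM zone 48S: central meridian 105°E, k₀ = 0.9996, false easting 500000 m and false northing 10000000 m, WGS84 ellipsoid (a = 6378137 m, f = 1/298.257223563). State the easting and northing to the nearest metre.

E 379854 m, N 5389221 m

Zone 48 central meridian λ₀ = 6×48 − 183 = 105°; Δλ = -1.4426°.
Transverse Mercator on WGS84 with k₀ = 0.9996 gives E = 379854.207 m, N = 5389221.112 m.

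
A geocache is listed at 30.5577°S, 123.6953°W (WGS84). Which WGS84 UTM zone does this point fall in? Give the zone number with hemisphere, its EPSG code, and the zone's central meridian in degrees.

UTM zone = ⌊(λ + 180)/6⌋ + 1; -123.6953° ∈ [-126°, -120°) → zone 10.
Hemisphere: S (φ < 0).
Central meridian λ₀ = 6×10 − 183 = -123°.
EPSG code: 32710.

Zone 10S (EPSG:32710), central meridian -123°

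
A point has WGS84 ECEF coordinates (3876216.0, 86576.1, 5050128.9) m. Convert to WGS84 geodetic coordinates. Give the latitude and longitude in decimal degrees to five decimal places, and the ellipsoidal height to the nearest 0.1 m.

λ = atan2(Y, X) = 1.27950056°; p = √(X²+Y²) = 3877182.7 m.
Bowring's method on WGS84 (a = 6378137 m, b = 6356752.314 m) gives φ = 52.67080024°, h = 2158.613 m.

lat 52.67080°, lon 1.27950°, h 2158.6 m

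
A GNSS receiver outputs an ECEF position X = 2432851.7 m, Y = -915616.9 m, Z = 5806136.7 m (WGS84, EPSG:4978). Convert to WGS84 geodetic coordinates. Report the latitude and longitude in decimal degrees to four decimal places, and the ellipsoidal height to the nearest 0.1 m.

lat 66.0248°, lon -20.6241°, h 1165.5 m

λ = atan2(Y, X) = -20.62409972°; p = √(X²+Y²) = 2599446.4 m.
Bowring's method on WGS84 (a = 6378137 m, b = 6356752.314 m) gives φ = 66.02479972°, h = 1165.472 m.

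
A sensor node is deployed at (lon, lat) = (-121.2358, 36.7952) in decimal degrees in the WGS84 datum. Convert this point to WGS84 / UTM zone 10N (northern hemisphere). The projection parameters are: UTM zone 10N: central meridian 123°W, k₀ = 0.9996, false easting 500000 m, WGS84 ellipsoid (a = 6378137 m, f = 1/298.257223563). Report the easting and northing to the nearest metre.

E 657399 m, N 4073605 m

Zone 10 central meridian λ₀ = 6×10 − 183 = -123°; Δλ = +1.7642°.
Transverse Mercator on WGS84 with k₀ = 0.9996 gives E = 657398.661 m, N = 4073605.312 m.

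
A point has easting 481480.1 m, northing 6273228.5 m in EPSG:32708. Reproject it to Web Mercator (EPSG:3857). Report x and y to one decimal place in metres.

Unproject from UTM 8S (λ₀ = -135°) → φ = -33.68070042°, λ = -135.19980043°.
Web Mercator (R = 6378137 m): x = -15050372.939 m, y = -3986008.052 m.

x -15050372.9 m, y -3986008.1 m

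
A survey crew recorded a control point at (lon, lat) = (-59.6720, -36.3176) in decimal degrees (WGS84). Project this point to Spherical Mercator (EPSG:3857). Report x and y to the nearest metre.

Web Mercator is spherical with R = a = 6378137 m.
x = R·λ = 6378137 × -1.041472871 = -6642656.655 m.
y = R·ln tan(π/4 + φ/2) = 6378137 × -0.681141077 = -4344411.104 m.

x -6642657 m, y -4344411 m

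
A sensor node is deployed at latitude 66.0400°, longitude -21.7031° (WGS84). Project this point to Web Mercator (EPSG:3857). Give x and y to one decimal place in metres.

Web Mercator is spherical with R = a = 6378137 m.
x = R·λ = 6378137 × -0.378790553 = -2415978.041 m.
y = R·ln tan(π/4 + φ/2) = 6378137 × 1.550264923 = 9887802.063 m.

x -2415978.0 m, y 9887802.1 m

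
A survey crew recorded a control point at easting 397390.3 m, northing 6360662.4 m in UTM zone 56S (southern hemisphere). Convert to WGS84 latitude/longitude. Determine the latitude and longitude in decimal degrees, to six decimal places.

lat -32.887400°, lon 151.903000°

Zone 56S: λ₀ = 153°, k₀ = 0.9996, false easting 500000 m, false northing 10000000 m.
Meridian distance M = (N − FN)/k₀ = -3640793.9 m.
Inverse transverse Mercator on WGS84 gives φ = -32.88739976°, λ = 151.90300035°.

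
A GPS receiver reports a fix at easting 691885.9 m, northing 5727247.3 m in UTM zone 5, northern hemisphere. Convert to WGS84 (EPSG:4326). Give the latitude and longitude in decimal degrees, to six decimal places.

Zone 5N: λ₀ = -153°, k₀ = 0.9996, false easting 500000 m.
Meridian distance M = (N − FN)/k₀ = 5729539.1 m.
Inverse transverse Mercator on WGS84 gives φ = 51.66340023°, λ = -150.22539935°.

lat 51.663400°, lon -150.225399°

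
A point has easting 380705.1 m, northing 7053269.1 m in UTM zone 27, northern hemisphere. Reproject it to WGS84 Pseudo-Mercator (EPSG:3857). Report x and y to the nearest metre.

x -2605321 m, y 9245729 m

Unproject from UTM 27N (λ₀ = -21°) → φ = 63.58730024°, λ = -23.40400056°.
Web Mercator (R = 6378137 m): x = -2605321.425 m, y = 9245729.084 m.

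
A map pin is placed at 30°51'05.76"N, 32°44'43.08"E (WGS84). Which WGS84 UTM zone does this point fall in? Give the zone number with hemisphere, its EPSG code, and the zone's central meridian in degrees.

UTM zone = ⌊(λ + 180)/6⌋ + 1; 32.7453° ∈ [30°, 36°) → zone 36.
Hemisphere: N (φ ≥ 0).
Central meridian λ₀ = 6×36 − 183 = 33°.
EPSG code: 32636.

Zone 36N (EPSG:32636), central meridian 33°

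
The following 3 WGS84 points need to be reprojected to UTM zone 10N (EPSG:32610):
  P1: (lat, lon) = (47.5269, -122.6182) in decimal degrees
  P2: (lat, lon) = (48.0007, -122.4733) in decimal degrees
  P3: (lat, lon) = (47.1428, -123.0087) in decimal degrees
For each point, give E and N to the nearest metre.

P1: E 528740 m, N 5263790 m; P2: E 539289 m, N 5316512 m; P3: E 499340 m, N 5221033 m

UTM zone 10N: λ₀ = -123°, k₀ = 0.9996.
P1 (47.5269°, -122.6182°) → (528739.958, 5263789.932) m.
P2 (48.0007°, -122.4733°) → (539288.863, 5316512.230) m.
P3 (47.1428°, -123.0087°) → (499340.342, 5221033.192) m.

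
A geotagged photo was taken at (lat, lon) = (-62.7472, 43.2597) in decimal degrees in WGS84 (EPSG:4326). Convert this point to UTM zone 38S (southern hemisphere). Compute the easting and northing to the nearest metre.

E 411096 m, N 3041376 m

Zone 38 central meridian λ₀ = 6×38 − 183 = 45°; Δλ = -1.7403°.
Transverse Mercator on WGS84 with k₀ = 0.9996 gives E = 411095.893 m, N = 3041376.074 m.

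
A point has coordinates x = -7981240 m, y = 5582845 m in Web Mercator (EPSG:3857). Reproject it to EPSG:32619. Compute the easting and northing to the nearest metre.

E 286550 m, N 4959139 m

Web Mercator inverse (R = 6378137 m) → φ = 44.75379839°, λ = -71.69669878°.
UTM 19N forward: E = 286549.850 m, N = 4959139.043 m.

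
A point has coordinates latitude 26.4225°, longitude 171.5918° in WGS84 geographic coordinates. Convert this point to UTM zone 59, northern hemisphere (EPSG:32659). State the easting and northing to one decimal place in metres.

Zone 59 central meridian λ₀ = 6×59 − 183 = 171°; Δλ = +0.5918°.
Transverse Mercator on WGS84 with k₀ = 0.9996 gives E = 559013.141 m, N = 2922610.036 m.

E 559013.1 m, N 2922610.0 m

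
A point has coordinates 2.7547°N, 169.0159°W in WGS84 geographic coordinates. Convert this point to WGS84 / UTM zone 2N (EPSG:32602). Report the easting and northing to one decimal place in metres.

E 720571.4 m, N 304663.1 m

Zone 2 central meridian λ₀ = 6×2 − 183 = -171°; Δλ = +1.9841°.
Transverse Mercator on WGS84 with k₀ = 0.9996 gives E = 720571.416 m, N = 304663.074 m.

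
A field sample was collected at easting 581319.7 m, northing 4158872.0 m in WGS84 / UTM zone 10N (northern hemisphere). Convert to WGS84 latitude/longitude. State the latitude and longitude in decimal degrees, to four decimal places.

Zone 10N: λ₀ = -123°, k₀ = 0.9996, false easting 500000 m.
Meridian distance M = (N − FN)/k₀ = 4160536.2 m.
Inverse transverse Mercator on WGS84 gives φ = 37.57329995°, λ = -122.07909990°.

lat 37.5733°, lon -122.0791°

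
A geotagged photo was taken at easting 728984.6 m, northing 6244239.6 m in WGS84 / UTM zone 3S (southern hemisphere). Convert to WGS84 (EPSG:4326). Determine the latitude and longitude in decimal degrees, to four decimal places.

lat -33.9174°, lon -162.5231°

Zone 3S: λ₀ = -165°, k₀ = 0.9996, false easting 500000 m, false northing 10000000 m.
Meridian distance M = (N − FN)/k₀ = -3757263.3 m.
Inverse transverse Mercator on WGS84 gives φ = -33.91740037°, λ = -162.52310030°.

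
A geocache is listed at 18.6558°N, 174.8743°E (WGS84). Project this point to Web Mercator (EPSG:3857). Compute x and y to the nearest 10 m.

x 19466920 m, y 2114450 m

Web Mercator is spherical with R = a = 6378137 m.
x = R·λ = 6378137 × 3.052132312 = 19466918.029 m.
y = R·ln tan(π/4 + φ/2) = 6378137 × 0.331515857 = 2114453.554 m.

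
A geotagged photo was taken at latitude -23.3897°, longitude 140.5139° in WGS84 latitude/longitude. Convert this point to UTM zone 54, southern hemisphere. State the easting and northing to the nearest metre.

E 450327 m, N 7413256 m

Zone 54 central meridian λ₀ = 6×54 − 183 = 141°; Δλ = -0.4861°.
Transverse Mercator on WGS84 with k₀ = 0.9996 gives E = 450327.474 m, N = 7413255.843 m.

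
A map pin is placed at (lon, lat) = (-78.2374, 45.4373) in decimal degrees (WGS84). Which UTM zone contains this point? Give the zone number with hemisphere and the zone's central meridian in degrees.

Zone 17N, central meridian -81°

UTM zone = ⌊(λ + 180)/6⌋ + 1; -78.2374° ∈ [-84°, -78°) → zone 17.
Hemisphere: N (φ ≥ 0).
Central meridian λ₀ = 6×17 − 183 = -81°.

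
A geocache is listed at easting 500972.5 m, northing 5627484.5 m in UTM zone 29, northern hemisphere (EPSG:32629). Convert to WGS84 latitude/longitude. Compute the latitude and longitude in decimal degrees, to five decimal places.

Zone 29N: λ₀ = -9°, k₀ = 0.9996, false easting 500000 m.
Meridian distance M = (N − FN)/k₀ = 5629736.4 m.
Inverse transverse Mercator on WGS84 gives φ = 50.79909976°, λ = -8.98620023°.

lat 50.79910°, lon -8.98620°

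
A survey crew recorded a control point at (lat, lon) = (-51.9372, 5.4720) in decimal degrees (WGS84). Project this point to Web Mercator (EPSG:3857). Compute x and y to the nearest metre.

x 609140 m, y -6788778 m

Web Mercator is spherical with R = a = 6378137 m.
x = R·λ = 6378137 × 0.095504417 = 609140.254 m.
y = R·ln tan(π/4 + φ/2) = 6378137 × -1.064382650 = -6788778.364 m.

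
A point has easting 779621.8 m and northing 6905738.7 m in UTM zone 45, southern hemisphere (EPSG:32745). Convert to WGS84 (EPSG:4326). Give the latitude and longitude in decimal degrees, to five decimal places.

lat -27.94410°, lon 89.84180°

Zone 45S: λ₀ = 87°, k₀ = 0.9996, false easting 500000 m, false northing 10000000 m.
Meridian distance M = (N − FN)/k₀ = -3095499.5 m.
Inverse transverse Mercator on WGS84 gives φ = -27.94409960°, λ = 89.84180046°.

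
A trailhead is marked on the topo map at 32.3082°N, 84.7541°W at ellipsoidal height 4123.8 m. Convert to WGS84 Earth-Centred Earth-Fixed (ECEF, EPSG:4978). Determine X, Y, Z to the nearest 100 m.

WGS84: a = 6378137 m, e² = 0.006694380; N(φ) = a/√(1−e²sin²φ) = 6384244.306 m.
X = (N+h)·cosφ·cosλ = 493664.984 m; Y = (N+h)·cosφ·sinλ = -5376739.785 m; Z = (N(1−e²)+h)·sinφ = 3391569.662 m.

X 493700 m, Y -5376700 m, Z 3391600 m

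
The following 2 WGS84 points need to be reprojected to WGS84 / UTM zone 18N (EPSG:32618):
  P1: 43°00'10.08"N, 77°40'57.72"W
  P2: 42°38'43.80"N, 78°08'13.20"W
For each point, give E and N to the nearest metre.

P1: E 281342 m, N 4764618 m; P2: E 242833 m, N 4726221 m

UTM zone 18N: λ₀ = -75°, k₀ = 0.9996.
P1 (43.0028°, -77.6827°) → (281341.781, 4764618.394) m.
P2 (42.6455°, -78.1370°) → (242832.534, 4726221.274) m.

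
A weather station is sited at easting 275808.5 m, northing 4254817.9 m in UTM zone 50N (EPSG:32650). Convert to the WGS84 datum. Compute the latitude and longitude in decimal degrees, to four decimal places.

lat 38.4135°, lon 114.4322°

Zone 50N: λ₀ = 117°, k₀ = 0.9996, false easting 500000 m.
Meridian distance M = (N − FN)/k₀ = 4256520.5 m.
Inverse transverse Mercator on WGS84 gives φ = 38.41349988°, λ = 114.43219997°.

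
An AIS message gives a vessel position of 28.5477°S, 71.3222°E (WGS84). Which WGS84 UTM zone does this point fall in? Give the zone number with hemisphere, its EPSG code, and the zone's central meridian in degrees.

UTM zone = ⌊(λ + 180)/6⌋ + 1; 71.3222° ∈ [66°, 72°) → zone 42.
Hemisphere: S (φ < 0).
Central meridian λ₀ = 6×42 − 183 = 69°.
EPSG code: 32742.

Zone 42S (EPSG:32742), central meridian 69°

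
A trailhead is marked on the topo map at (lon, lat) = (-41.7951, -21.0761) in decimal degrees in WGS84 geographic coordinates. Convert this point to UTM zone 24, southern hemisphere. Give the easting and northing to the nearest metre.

E 209570 m, N 7666881 m

Zone 24 central meridian λ₀ = 6×24 − 183 = -39°; Δλ = -2.7951°.
Transverse Mercator on WGS84 with k₀ = 0.9996 gives E = 209570.081 m, N = 7666881.220 m.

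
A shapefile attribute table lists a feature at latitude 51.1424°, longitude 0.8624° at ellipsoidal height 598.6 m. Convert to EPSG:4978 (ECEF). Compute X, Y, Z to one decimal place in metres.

WGS84: a = 6378137 m, e² = 0.006694380; N(φ) = a/√(1−e²sin²φ) = 6391122.174 m.
X = (N+h)·cosφ·cosλ = 4009628.091 m; Y = (N+h)·cosφ·sinλ = 60356.355 m; Z = (N(1−e²)+h)·sinφ = 4943965.106 m.

X 4009628.1 m, Y 60356.4 m, Z 4943965.1 m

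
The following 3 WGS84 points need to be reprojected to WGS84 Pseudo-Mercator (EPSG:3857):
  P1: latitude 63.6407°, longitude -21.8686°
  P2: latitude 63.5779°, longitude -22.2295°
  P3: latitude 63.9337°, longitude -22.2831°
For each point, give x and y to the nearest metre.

P1: x -2434401 m, y 9259105 m; P2: x -2474577 m, y 9243377 m; P3: x -2480543 m, y 9332948 m

Web Mercator: x = R·λ, y = R·ln tan(π/4+φ/2), R = 6378137 m.
P1 (63.6407°, -21.8686°) → (-2434401.416, 9259104.912) m.
P2 (63.5779°, -22.2295°) → (-2474576.621, 9243377.065) m.
P3 (63.9337°, -22.2831°) → (-2480543.345, 9332947.961) m.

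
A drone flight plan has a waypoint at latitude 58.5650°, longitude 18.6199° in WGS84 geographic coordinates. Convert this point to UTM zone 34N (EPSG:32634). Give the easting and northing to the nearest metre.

Zone 34 central meridian λ₀ = 6×34 − 183 = 21°; Δλ = -2.3801°.
Transverse Mercator on WGS84 with k₀ = 0.9996 gives E = 361555.191 m, N = 6494070.212 m.

E 361555 m, N 6494070 m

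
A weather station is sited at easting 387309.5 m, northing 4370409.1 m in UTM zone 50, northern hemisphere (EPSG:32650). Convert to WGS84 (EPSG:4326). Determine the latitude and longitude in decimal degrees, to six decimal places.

Zone 50N: λ₀ = 117°, k₀ = 0.9996, false easting 500000 m.
Meridian distance M = (N − FN)/k₀ = 4372158.0 m.
Inverse transverse Mercator on WGS84 gives φ = 39.47589996°, λ = 115.68980003°.

lat 39.475900°, lon 115.689800°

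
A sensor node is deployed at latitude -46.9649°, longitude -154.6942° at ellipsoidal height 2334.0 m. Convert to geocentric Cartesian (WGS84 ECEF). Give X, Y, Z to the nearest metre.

WGS84: a = 6378137 m, e² = 0.006694380; N(φ) = a/√(1−e²sin²φ) = 6389573.668 m.
X = (N+h)·cosφ·cosλ = -3943540.071 m; Y = (N+h)·cosφ·sinλ = -1864591.275 m; Z = (N(1−e²)+h)·sinφ = -4640808.704 m.

X -3943540 m, Y -1864591 m, Z -4640809 m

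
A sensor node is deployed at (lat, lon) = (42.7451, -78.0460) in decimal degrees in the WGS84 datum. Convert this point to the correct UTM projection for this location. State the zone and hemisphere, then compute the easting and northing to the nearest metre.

Zone 17N: E 741777 m, N 4736742 m

Longitude -78.0460° lies in the 6° band [-84°, -78°), giving zone 17; latitude is north of the equator, so 17N.
Zone 17 central meridian λ₀ = 6×17 − 183 = -81°; Δλ = +2.9540°.
Transverse Mercator on WGS84 with k₀ = 0.9996 gives E = 741777.159 m, N = 4736741.519 m.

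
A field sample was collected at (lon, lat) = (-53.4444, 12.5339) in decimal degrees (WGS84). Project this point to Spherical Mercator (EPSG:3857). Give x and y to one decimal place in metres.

Web Mercator is spherical with R = a = 6378137 m.
x = R·λ = 6378137 × -0.932780747 = -5949403.394 m.
y = R·ln tan(π/4 + φ/2) = 6378137 × 0.220523767 = 1406530.799 m.

x -5949403.4 m, y 1406530.8 m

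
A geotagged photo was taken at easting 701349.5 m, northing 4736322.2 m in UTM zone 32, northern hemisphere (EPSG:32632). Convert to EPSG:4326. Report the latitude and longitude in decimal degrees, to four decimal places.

lat 42.7530°, lon 11.4604°

Zone 32N: λ₀ = 9°, k₀ = 0.9996, false easting 500000 m.
Meridian distance M = (N − FN)/k₀ = 4738217.5 m.
Inverse transverse Mercator on WGS84 gives φ = 42.75300045°, λ = 11.46039977°.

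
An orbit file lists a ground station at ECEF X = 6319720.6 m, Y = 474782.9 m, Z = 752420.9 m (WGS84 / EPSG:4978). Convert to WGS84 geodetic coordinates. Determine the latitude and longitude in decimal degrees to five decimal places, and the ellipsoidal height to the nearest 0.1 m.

lat 6.81590°, lon 4.29640°, h 4200.9 m

λ = atan2(Y, X) = 4.29640040°; p = √(X²+Y²) = 6337530.1 m.
Bowring's method on WGS84 (a = 6378137 m, b = 6356752.314 m) gives φ = 6.81589995°, h = 4200.928 m.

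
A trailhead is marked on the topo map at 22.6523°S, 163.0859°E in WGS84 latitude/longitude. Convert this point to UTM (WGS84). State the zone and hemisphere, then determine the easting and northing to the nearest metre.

Longitude 163.0859° lies in the 6° band [162°, 168°), giving zone 58; latitude is south of the equator, so 58S.
Zone 58 central meridian λ₀ = 6×58 − 183 = 165°; Δλ = -1.9141°.
Transverse Mercator on WGS84 with k₀ = 0.9996 gives E = 303315.380 m, N = 7493704.048 m.

Zone 58S: E 303315 m, N 7493704 m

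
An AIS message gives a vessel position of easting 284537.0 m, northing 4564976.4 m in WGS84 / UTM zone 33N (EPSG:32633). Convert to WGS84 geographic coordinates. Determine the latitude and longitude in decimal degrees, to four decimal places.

Zone 33N: λ₀ = 15°, k₀ = 0.9996, false easting 500000 m.
Meridian distance M = (N − FN)/k₀ = 4566803.1 m.
Inverse transverse Mercator on WGS84 gives φ = 41.20749977°, λ = 12.43009946°.

lat 41.2075°, lon 12.4301°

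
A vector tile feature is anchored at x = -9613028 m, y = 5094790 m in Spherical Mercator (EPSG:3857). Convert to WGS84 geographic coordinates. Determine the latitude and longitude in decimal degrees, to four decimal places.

R = 6378137 m. λ = x/R = -86.35529979°.
φ = 2·arctan(exp(y/R)) − 90° = 2·arctan(2.22285) − 90° = 41.55660031°.

lat 41.5566°, lon -86.3553°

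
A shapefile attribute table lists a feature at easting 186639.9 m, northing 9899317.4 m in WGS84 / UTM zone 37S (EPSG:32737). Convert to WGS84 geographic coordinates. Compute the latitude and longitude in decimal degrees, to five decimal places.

Zone 37S: λ₀ = 39°, k₀ = 0.9996, false easting 500000 m, false northing 10000000 m.
Meridian distance M = (N − FN)/k₀ = -100722.9 m.
Inverse transverse Mercator on WGS84 gives φ = -0.90979966°, λ = 36.18469982°.

lat -0.90980°, lon 36.18470°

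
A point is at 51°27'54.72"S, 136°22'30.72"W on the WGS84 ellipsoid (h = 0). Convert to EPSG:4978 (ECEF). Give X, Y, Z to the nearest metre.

X -2882230 m, Y -2747091 m, Z -4965951 m

WGS84: a = 6378137 m, e² = 0.006694380; N(φ) = a/√(1−e²sin²φ) = 6391240.272 m.
X = (N+h)·cosφ·cosλ = -2882230.290 m; Y = (N+h)·cosφ·sinλ = -2747090.683 m; Z = (N(1−e²)+h)·sinφ = -4965951.309 m.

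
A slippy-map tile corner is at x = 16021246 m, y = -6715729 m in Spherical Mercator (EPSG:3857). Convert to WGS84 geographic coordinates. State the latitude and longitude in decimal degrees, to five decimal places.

lat -51.53080°, lon 143.92130°

R = 6378137 m. λ = x/R = 143.92130152°.
φ = 2·arctan(exp(y/R)) − 90° = 2·arctan(0.34891) − 90° = -51.53080183°.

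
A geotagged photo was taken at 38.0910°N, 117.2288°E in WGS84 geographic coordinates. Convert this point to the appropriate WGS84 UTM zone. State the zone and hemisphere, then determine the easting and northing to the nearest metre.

Longitude 117.2288° lies in the 6° band [114°, 120°), giving zone 50; latitude is north of the equator, so 50N.
Zone 50 central meridian λ₀ = 6×50 − 183 = 117°; Δλ = +0.2288°.
Transverse Mercator on WGS84 with k₀ = 0.9996 gives E = 520063.193 m, N = 4215936.451 m.

Zone 50N: E 520063 m, N 4215936 m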